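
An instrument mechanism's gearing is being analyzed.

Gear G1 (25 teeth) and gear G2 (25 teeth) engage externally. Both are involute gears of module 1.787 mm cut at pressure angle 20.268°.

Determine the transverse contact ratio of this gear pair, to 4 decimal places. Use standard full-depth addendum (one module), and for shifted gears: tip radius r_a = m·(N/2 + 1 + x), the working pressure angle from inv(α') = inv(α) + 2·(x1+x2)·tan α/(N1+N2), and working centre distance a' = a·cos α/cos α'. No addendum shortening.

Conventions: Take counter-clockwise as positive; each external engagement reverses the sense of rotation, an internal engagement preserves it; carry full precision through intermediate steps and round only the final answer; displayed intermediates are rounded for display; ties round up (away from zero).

1.6012

recognized (one external pair, fixed centres): single-mesh tooth geometry, m = 1.787, N1 = 25, N2 = 25
base radii: r_b1 = 20.954419, r_b2 = 20.954419
tip radii: r_a1 = 24.124500, r_a2 = 24.124500
no profile shift: α' = α, a' = a
action lengths: √(r_a1²−r_b1²) = 11.954239, √(r_a2²−r_b2²) = 11.954239
base pitch p_b = π·m·cos α = 5.266420
CR = (11.954239 + 11.954239 − 44.675000·sin 20.26800°)/5.266420 = 1.601189
contact ratio ≈ 1.6012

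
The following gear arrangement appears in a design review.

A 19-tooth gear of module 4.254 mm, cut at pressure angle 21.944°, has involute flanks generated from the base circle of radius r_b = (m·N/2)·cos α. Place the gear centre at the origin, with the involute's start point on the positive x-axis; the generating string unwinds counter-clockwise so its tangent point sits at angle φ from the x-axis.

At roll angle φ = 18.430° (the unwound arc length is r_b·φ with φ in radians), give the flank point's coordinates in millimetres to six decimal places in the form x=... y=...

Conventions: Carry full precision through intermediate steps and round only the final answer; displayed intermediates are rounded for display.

recognized (one wheel, involute flank): single-mesh tooth geometry, m = 4.254, N = 19
pitch radius r_p = m·N/2 = 4.254·19/2 = 40.413000
base radius r_b = r_p·cos α = 40.413000·cos 21.944° = 37.485060
roll angle φ = 18.430° = 0.32166418 rad
x = r_b·(cos φ + φ·sin φ) = 39.374434
y = r_b·(sin φ − φ·cos φ) = 0.411571

x=39.374434 y=0.411571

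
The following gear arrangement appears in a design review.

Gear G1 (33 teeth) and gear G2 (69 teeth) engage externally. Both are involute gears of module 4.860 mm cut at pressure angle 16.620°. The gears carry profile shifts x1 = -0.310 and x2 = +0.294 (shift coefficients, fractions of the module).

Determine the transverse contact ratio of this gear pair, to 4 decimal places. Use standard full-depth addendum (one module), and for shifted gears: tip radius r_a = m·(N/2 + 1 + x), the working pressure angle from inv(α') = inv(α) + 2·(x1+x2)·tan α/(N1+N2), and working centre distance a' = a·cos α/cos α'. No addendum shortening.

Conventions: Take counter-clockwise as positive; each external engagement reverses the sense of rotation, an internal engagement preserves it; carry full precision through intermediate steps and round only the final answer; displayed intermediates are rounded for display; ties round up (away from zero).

single-mesh involute tooth geometry (33T engaging 69T at module 4.860)
base radii: r_b1 = 76.839886, r_b2 = 160.665216
tip radii: r_a1 = 83.543400, r_a2 = 173.958840
inv(α') = inv(16.620°) + 2·(-0.310+0.294)·tan α/(33+69) = 0.00832571  ⇒  α' = 16.55955°
a' = a·cos α / cos α' = 247.8600·cos 16.620°/cos 16.55955° = 247.782102
action lengths: √(r_a1²−r_b1²) = 32.789200, √(r_a2²−r_b2²) = 66.696076
base pitch p_b = π·m·cos α = 14.630280
CR = (32.789200 + 66.696076 − 247.782102·sin 16.55955°)/14.630280 = 1.972927
contact ratio ≈ 1.9729

1.9729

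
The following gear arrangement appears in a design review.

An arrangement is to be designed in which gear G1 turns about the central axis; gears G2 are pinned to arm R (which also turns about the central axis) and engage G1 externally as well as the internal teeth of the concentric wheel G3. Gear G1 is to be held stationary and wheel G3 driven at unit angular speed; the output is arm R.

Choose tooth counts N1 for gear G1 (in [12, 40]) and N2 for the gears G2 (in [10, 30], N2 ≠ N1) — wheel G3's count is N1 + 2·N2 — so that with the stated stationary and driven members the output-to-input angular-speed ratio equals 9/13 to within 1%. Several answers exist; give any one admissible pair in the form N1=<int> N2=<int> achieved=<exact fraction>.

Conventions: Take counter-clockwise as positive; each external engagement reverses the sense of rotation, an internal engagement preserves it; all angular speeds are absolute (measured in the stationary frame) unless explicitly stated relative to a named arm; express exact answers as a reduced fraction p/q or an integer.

N1=16 N2=10 achieved=9/13

topology: planetary set — design target 9/13, arm = carrier (Willis)
Willis with ω_sun = 0: ω_arm/ω_ring = N3/(N1+N3); set equal to 9/13  ⇒  N3/N1 = (9/13)/(1 − 9/13) = 9/4
N3 = N1 + 2·N2  ⇒  N2/N1 = (N3/N1 − 1)/2 = (9/4 − 1)/2 = 5/8
smallest multiple with N1 ≥ 12 and N2 ≥ 10: k = 2  ⇒  N1 = 2·8 = 16, N2 = 2·5 = 10 (N1 ≤ 40, N2 ≤ 30, N2 ≠ N1 ✓), N3 = 16 + 2·10 = 36
check: N3/(N1+N3) with N1 = 16, N3 = 36 gives 9/13; |achieved − target| = 0 ≤ 9/1300 ✓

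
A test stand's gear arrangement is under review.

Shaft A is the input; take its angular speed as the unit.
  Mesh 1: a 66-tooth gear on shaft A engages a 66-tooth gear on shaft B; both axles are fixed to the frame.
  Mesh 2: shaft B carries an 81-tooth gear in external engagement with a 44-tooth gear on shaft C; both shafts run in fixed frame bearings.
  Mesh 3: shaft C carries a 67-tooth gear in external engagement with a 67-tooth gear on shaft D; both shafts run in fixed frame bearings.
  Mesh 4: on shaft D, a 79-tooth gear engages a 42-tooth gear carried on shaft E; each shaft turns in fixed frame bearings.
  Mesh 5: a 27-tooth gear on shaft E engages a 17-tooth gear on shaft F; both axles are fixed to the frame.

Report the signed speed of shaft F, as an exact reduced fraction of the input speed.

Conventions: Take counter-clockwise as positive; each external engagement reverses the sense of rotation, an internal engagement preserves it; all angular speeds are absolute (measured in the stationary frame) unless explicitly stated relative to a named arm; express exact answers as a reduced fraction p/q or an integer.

5-mesh fixed-axis compound train (all bearings frame-fixed)
mesh 1 [66T→66T]: |ω|/ω_in = 1×66/66 = 1, sense flips to −
mesh 2 [81T→44T]: |ω|/ω_in = 1×81/44 = 81/44, sense flips to +
mesh 3 [67T→67T]: |ω|/ω_in = (81/44)×67/67 = 81/44, sense flips to −
mesh 4 [79T→42T]: |ω|/ω_in = (81/44)×79/42 = 2133/616, sense flips to +
mesh 5 [27T→17T]: |ω|/ω_in = (2133/616)×27/17 = 57591/10472, sense flips to −
signed output speed (× input speed) = -57591/10472

-57591/10472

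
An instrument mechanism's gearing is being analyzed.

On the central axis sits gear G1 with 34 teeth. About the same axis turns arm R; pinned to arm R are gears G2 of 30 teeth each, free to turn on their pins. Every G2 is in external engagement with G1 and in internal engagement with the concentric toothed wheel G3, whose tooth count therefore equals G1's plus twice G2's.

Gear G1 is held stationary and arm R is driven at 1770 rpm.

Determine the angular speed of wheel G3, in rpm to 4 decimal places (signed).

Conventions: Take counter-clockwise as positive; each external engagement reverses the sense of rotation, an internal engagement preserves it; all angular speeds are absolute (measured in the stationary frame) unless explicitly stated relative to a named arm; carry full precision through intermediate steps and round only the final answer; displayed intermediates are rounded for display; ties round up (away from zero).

+2410.2128 rpm

topology: planetary set — G1 34T / G2 30T / G3 94T, arm = carrier (Willis)
normalise by the input: solve with ω_arm = 1, then scale by 1770 rpm
ring teeth: 34 + 2·30 = 94
34(ω_sun−ω_arm) = −94(ω_ring−ω_arm),  ω_sun = 0, ω_arm = 1
ω_ring = 1 − (34/94)(0−1) = 64/47
scale: ω_ring = 64/47 × 1770 rpm = +2410.2128 rpm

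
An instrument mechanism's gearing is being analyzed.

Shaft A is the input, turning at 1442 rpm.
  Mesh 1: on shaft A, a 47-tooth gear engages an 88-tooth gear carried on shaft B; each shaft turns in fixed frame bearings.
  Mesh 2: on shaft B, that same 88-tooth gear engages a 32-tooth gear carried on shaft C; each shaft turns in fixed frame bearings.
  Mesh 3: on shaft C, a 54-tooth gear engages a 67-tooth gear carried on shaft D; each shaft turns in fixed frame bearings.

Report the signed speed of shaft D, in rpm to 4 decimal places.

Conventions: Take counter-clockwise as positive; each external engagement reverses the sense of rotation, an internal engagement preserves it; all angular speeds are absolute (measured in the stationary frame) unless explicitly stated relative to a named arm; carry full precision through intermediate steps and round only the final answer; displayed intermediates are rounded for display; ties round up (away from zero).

-1706.9944 rpm

recognized (4 fixed axles, 3 meshes): fixed-axis compound train
mesh 1 [47T→88T]: ω = 1442.0000×47/88 = 770.1591 rpm, sense flips to −
mesh 2 [88T→32T]: ω = 770.1591×88/32 = 2117.9375 rpm, sense flips to +
mesh 3 [54T→67T]: ω = 2117.9375×54/67 = 1706.9944 rpm, sense flips to −
signed output speed = -1706.9944 rpm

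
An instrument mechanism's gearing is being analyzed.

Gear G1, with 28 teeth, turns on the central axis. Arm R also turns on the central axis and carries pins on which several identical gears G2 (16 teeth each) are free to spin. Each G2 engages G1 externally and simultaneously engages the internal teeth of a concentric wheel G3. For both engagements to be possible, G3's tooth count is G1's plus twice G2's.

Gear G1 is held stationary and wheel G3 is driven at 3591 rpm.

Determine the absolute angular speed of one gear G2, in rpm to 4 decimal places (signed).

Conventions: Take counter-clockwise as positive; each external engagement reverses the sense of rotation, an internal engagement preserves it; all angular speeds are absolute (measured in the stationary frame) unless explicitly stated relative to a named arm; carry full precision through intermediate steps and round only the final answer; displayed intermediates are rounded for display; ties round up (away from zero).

class = planetary set [G3 = 28+2·16 = 60; Willis about the carrier]
normalise by the input: solve with ω_ring = 1, then scale by 3591 rpm
ring teeth: 28 + 2·16 = 60
28(ω_sun−ω_arm) = −60(ω_ring−ω_arm),  ω_sun = 0, ω_ring = 1
28(0−ω_arm) = −60(1−ω_arm)  ⇒  88·ω_arm = 60  ⇒  ω_arm = 15/22
sun–planet mesh: 28·(0−15/22) = −16·(ω_p−ω_arm)  ⇒  ω_p−ω_arm = 105/88
ω_p = 15/22 + 105/88 = 15/8
scale: ω_p = 15/8 × 3591 rpm = +6733.1250 rpm

+6733.1250 rpm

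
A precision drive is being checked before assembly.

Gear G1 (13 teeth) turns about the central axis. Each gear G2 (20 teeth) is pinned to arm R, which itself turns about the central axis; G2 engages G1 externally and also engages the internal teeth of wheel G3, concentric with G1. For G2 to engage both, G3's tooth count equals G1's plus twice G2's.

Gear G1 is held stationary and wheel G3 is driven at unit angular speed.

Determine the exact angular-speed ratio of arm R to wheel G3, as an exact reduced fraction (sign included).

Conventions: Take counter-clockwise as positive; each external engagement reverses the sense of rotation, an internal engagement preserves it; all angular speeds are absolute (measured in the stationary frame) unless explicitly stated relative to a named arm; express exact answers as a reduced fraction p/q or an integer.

53/66

recognized (axles ride arm R): planetary set, 13/20/53 teeth
ring teeth: 13 + 2·20 = 53
13(ω_sun−ω_arm) = −53(ω_ring−ω_arm),  ω_sun = 0, ω_ring = 1
13(0−ω_arm) = −53(1−ω_arm)  ⇒  66·ω_arm = 53  ⇒  ω_arm = 53/66
ω_out/ω_in = 53/66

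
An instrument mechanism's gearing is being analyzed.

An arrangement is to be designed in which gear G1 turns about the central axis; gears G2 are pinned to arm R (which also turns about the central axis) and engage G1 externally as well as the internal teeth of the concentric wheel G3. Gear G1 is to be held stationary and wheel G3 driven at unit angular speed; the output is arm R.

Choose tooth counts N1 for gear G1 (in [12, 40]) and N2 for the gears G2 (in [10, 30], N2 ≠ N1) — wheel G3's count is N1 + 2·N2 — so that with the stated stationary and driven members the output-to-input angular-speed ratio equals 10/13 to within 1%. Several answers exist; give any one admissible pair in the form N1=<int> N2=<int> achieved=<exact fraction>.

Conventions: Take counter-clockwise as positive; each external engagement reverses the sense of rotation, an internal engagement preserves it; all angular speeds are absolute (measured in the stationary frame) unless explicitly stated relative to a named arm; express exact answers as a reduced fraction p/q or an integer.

N1=12 N2=14 achieved=10/13

planetary set to be sized for 10/13 (Willis relation)
Willis with ω_sun = 0: ω_arm/ω_ring = N3/(N1+N3); set equal to 10/13  ⇒  N3/N1 = (10/13)/(1 − 10/13) = 10/3
N3 = N1 + 2·N2  ⇒  N2/N1 = (N3/N1 − 1)/2 = (10/3 − 1)/2 = 7/6
smallest multiple with N1 ≥ 12 and N2 ≥ 10: k = 2  ⇒  N1 = 2·6 = 12, N2 = 2·7 = 14 (N1 ≤ 40, N2 ≤ 30, N2 ≠ N1 ✓), N3 = 12 + 2·14 = 40
check: N3/(N1+N3) with N1 = 12, N3 = 40 gives 10/13; |achieved − target| = 0 ≤ 1/130 ✓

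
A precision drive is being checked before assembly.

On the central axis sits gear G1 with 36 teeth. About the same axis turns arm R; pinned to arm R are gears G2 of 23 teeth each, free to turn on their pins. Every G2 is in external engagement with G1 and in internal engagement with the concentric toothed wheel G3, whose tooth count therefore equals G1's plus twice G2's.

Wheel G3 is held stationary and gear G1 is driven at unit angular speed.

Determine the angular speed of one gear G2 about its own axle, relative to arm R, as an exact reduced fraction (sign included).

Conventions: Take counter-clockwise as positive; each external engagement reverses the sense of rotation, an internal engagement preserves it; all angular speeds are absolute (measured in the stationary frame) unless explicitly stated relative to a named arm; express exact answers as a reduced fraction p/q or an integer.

-1476/1357

class = planetary set [G3 = 36+2·23 = 82; Willis about the carrier]
ring teeth: 36 + 2·23 = 82
36(ω_sun−ω_arm) = −82(ω_ring−ω_arm),  ω_ring = 0, ω_sun = 1
36(1−ω_arm) = −82(0−ω_arm)  ⇒  118·ω_arm = 36  ⇒  ω_arm = 18/59
sun–planet mesh: 36·(1−18/59) = −23·(ω_p−ω_arm)  ⇒  ω_p−ω_arm = -1476/1357
exact speed ratio = -1476/1357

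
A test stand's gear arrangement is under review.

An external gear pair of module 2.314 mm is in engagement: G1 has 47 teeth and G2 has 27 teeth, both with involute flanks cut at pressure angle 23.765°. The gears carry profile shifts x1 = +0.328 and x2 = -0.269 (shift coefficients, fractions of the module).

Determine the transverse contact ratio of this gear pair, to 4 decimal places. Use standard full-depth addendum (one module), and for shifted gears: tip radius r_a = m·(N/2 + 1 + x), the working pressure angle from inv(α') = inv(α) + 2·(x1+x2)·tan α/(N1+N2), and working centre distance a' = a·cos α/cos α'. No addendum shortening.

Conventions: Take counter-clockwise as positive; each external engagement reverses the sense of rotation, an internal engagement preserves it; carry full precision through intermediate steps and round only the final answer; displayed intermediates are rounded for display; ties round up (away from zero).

class = single-mesh tooth geometry [involute pair 47T × 27T, m = 2.314]
base radii: r_b1 = 49.767988, r_b2 = 28.590121
tip radii: r_a1 = 57.451992, r_a2 = 32.930534
inv(α') = inv(23.765°) + 2·(+0.328-0.269)·tan α/(47+27) = 0.02624769  ⇒  α' = 23.97049°
a' = a·cos α / cos α' = 85.6180·cos 23.765°/cos 23.97049° = 85.753972
action lengths: √(r_a1²−r_b1²) = 28.703289, √(r_a2²−r_b2²) = 16.340902
base pitch p_b = π·m·cos α = 6.653223
CR = (28.703289 + 16.340902 − 85.753972·sin 23.97049°)/6.653223 = 1.533883
contact ratio ≈ 1.5339

1.5339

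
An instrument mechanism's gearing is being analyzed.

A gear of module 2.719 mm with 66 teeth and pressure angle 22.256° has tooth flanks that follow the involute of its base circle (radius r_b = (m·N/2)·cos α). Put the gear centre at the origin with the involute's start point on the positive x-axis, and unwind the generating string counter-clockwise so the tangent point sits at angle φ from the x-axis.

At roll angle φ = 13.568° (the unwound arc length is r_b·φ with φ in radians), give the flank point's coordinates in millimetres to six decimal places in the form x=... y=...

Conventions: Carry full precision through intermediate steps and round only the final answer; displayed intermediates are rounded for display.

x=85.338267 y=0.365528

recognized (one wheel, involute flank): single-mesh tooth geometry, m = 2.719, N = 66
pitch radius r_p = m·N/2 = 2.719·66/2 = 89.727000
base radius r_b = r_p·cos α = 89.727000·cos 22.256° = 83.042414
roll angle φ = 13.568° = 0.23680627 rad
x = r_b·(cos φ + φ·sin φ) = 85.338267
y = r_b·(sin φ − φ·cos φ) = 0.365528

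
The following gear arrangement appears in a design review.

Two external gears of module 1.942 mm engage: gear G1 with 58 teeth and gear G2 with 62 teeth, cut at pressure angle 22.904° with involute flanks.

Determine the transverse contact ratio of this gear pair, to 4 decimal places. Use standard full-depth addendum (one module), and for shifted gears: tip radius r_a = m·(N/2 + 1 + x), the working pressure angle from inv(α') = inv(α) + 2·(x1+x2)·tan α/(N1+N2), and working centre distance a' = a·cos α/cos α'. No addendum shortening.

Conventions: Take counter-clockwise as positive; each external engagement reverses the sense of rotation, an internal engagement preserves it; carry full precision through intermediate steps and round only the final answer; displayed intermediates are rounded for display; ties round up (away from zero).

recognized (one external pair, fixed centres): single-mesh tooth geometry, m = 1.942, N1 = 58, N2 = 62
base radii: r_b1 = 51.877790, r_b2 = 55.455568
tip radii: r_a1 = 58.260000, r_a2 = 62.144000
no profile shift: α' = α, a' = a
action lengths: √(r_a1²−r_b1²) = 26.512686, √(r_a2²−r_b2²) = 28.045618
base pitch p_b = π·m·cos α = 5.619961
CR = (26.512686 + 28.045618 − 116.520000·sin 22.90400°)/5.619961 = 1.638817
contact ratio ≈ 1.6388

1.6388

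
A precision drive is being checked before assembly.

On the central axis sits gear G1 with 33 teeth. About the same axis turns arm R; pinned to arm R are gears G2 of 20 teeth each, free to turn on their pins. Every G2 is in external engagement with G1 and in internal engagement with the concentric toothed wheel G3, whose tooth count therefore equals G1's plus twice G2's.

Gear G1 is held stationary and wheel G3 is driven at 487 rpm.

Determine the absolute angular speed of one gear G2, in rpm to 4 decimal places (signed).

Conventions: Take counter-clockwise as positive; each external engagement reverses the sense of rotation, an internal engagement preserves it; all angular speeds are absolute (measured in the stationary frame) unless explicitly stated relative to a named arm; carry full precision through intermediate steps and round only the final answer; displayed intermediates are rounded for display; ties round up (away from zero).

topology: planetary set — G1 33T / G2 20T / G3 73T, arm = carrier (Willis)
normalise by the input: solve with ω_ring = 1, then scale by 487 rpm
ring teeth: 33 + 2·20 = 73
33(ω_sun−ω_arm) = −73(ω_ring−ω_arm),  ω_sun = 0, ω_ring = 1
33(0−ω_arm) = −73(1−ω_arm)  ⇒  106·ω_arm = 73  ⇒  ω_arm = 73/106
sun–planet mesh: 33·(0−73/106) = −20·(ω_p−ω_arm)  ⇒  ω_p−ω_arm = 2409/2120
ω_p = 73/106 + 2409/2120 = 73/40
scale: ω_p = 73/40 × 487 rpm = +888.7750 rpm

+888.7750 rpm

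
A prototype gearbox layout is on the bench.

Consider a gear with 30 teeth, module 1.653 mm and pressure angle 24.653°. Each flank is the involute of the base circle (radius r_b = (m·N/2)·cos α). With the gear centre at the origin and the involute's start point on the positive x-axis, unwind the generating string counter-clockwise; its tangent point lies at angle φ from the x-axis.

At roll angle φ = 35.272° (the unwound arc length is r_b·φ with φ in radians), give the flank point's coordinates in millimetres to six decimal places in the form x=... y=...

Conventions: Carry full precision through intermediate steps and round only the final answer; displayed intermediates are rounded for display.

recognized (one wheel, involute flank): single-mesh tooth geometry, m = 1.653, N = 30
pitch radius r_p = m·N/2 = 1.653·30/2 = 24.795000
base radius r_b = r_p·cos α = 24.795000·cos 24.653° = 22.534952
roll angle φ = 35.272° = 0.61561253 rad
x = r_b·(cos φ + φ·sin φ) = 26.408951
y = r_b·(sin φ − φ·cos φ) = 1.686976

x=26.408951 y=1.686976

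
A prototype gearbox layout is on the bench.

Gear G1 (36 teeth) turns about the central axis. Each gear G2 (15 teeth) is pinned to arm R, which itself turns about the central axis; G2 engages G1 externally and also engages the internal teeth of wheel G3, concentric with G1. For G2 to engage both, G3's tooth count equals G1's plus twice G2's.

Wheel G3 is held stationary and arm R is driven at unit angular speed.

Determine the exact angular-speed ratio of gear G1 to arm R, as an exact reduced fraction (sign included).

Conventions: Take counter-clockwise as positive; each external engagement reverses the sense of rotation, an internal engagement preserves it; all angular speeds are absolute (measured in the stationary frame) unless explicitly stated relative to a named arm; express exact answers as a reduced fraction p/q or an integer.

planetary set (36T centre, 15T on arm, 66T internal) — Willis relation
ring teeth: 36 + 2·15 = 66
36(ω_sun−ω_arm) = −66(ω_ring−ω_arm),  ω_ring = 0, ω_arm = 1
ω_sun = 1 − (66/36)(0−1) = 17/6
ω_out/ω_in = 17/6

17/6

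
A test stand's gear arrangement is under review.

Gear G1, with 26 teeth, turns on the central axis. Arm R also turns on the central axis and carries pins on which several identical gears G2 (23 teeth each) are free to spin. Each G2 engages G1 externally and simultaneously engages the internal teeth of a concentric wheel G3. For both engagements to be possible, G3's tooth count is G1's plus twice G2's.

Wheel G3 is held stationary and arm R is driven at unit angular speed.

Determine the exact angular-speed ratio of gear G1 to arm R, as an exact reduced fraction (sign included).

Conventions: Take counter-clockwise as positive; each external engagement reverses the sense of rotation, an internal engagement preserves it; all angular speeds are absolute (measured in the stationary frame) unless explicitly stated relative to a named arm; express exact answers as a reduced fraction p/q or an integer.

class = planetary set [G3 = 26+2·23 = 72; Willis about the carrier]
ring teeth: 26 + 2·23 = 72
26(ω_sun−ω_arm) = −72(ω_ring−ω_arm),  ω_ring = 0, ω_arm = 1
ω_sun = 1 − (72/26)(0−1) = 49/13
ω_out/ω_in = 49/13

49/13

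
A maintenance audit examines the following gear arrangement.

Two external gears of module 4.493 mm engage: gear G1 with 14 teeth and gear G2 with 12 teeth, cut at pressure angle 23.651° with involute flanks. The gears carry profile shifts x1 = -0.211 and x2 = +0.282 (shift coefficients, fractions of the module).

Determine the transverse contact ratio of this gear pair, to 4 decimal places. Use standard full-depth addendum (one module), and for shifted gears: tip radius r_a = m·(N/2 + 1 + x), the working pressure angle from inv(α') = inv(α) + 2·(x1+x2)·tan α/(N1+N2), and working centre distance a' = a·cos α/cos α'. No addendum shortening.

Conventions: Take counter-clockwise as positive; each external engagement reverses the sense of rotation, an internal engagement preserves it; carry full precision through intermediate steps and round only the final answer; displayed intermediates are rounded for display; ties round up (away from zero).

1.3246

single-mesh involute tooth geometry (14T engaging 12T at module 4.493)
base radii: r_b1 = 28.809305, r_b2 = 24.693690
tip radii: r_a1 = 34.995977, r_a2 = 32.718026
inv(α') = inv(23.651°) + 2·(-0.211+0.282)·tan α/(14+12) = 0.02755374  ⇒  α' = 24.34248°
a' = a·cos α / cos α' = 58.4090·cos 23.651°/cos 24.34248° = 58.723648
action lengths: √(r_a1²−r_b1²) = 19.868124, √(r_a2²−r_b2²) = 21.463711
base pitch p_b = π·m·cos α = 12.929586
CR = (19.868124 + 21.463711 − 58.723648·sin 24.34248°)/12.929586 = 1.324601
contact ratio ≈ 1.3246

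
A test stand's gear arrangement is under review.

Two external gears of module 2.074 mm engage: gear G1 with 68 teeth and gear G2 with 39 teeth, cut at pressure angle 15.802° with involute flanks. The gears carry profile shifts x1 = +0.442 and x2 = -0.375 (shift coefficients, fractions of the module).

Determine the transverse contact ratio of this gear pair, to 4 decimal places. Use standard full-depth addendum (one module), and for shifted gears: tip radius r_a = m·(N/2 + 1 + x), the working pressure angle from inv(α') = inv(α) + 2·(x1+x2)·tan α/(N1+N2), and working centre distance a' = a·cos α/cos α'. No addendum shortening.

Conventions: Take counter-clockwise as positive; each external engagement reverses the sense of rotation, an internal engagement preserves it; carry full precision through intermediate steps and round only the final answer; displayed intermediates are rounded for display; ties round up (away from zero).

2.0178

class = single-mesh tooth geometry [involute pair 68T × 39T, m = 2.074]
base radii: r_b1 = 67.851094, r_b2 = 38.914598
tip radii: r_a1 = 73.506708, r_a2 = 41.739250
inv(α') = inv(15.802°) + 2·(+0.442-0.375)·tan α/(68+39) = 0.00756667  ⇒  α' = 16.05137°
a' = a·cos α / cos α' = 110.9590·cos 15.802°/cos 16.05137° = 111.096895
action lengths: √(r_a1²−r_b1²) = 28.274816, √(r_a2²−r_b2²) = 15.093676
base pitch p_b = π·m·cos α = 6.269426
CR = (28.274816 + 15.093676 − 111.096895·sin 16.05137°)/6.269426 = 2.017777
contact ratio ≈ 2.0178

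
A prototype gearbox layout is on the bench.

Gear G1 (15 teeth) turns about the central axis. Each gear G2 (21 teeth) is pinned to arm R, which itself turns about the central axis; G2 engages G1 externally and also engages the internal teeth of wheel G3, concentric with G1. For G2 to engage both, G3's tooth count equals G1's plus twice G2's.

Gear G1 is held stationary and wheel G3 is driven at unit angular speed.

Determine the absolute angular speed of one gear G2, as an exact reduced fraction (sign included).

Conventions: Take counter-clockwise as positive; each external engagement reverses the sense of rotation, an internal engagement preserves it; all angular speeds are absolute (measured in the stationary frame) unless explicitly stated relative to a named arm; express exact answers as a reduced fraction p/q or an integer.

class = planetary set [G3 = 15+2·21 = 57; Willis about the carrier]
ring teeth: 15 + 2·21 = 57
15(ω_sun−ω_arm) = −57(ω_ring−ω_arm),  ω_sun = 0, ω_ring = 1
15(0−ω_arm) = −57(1−ω_arm)  ⇒  72·ω_arm = 57  ⇒  ω_arm = 19/24
sun–planet mesh: 15·(0−19/24) = −21·(ω_p−ω_arm)  ⇒  ω_p−ω_arm = 95/168
ω_p = 19/24 + 95/168 = 19/14
exact speed ratio = 19/14

19/14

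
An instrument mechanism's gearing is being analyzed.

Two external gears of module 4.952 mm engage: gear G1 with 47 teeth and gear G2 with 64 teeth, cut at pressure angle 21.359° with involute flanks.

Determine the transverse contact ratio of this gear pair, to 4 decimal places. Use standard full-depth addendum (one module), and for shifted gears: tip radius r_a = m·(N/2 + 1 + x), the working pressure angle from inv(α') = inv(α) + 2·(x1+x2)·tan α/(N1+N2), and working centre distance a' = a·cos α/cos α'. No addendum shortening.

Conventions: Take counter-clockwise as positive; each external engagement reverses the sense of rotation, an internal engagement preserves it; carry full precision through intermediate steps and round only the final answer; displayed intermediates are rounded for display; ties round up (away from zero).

1.6985

topology: single-mesh involute geometry — m = 4.952, 47T/64T pair
base radii: r_b1 = 108.379184, r_b2 = 147.580166
tip radii: r_a1 = 121.324000, r_a2 = 163.416000
no profile shift: α' = α, a' = a
action lengths: √(r_a1²−r_b1²) = 54.529491, √(r_a2²−r_b2²) = 70.177515
base pitch p_b = π·m·cos α = 14.488649
CR = (54.529491 + 70.177515 − 274.836000·sin 21.35900°)/14.488649 = 1.698493
contact ratio ≈ 1.6985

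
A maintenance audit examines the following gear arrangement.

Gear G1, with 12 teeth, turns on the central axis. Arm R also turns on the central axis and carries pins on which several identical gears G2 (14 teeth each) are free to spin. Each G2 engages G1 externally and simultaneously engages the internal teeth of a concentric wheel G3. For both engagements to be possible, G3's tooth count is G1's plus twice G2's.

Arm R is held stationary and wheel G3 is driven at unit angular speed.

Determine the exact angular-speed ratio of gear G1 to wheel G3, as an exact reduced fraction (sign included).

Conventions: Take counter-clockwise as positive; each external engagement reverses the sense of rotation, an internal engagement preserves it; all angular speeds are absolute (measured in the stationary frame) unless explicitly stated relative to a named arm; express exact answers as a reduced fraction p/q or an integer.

class = planetary set [G3 = 12+2·14 = 40; Willis about the carrier]
ring teeth: 12 + 2·14 = 40
12(ω_sun−ω_arm) = −40(ω_ring−ω_arm),  ω_arm = 0, ω_ring = 1
ω_sun = 0 − (40/12)(1−0) = -10/3
ω_out/ω_in = -10/3

-10/3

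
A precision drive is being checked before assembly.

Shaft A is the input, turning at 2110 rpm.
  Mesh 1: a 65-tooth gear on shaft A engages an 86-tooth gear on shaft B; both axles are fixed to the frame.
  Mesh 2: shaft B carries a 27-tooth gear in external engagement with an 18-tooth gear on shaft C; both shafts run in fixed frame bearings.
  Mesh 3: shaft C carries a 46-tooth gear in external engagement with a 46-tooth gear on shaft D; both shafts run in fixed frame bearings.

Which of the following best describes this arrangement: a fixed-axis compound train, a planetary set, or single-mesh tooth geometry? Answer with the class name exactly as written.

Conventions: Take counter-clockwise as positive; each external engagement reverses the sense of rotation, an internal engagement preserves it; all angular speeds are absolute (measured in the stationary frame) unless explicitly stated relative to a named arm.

fixed-axis compound train

class = fixed-axis compound train [3 meshes; 3 ratios multiply, 3 sense flips]
classification: fixed-axis compound train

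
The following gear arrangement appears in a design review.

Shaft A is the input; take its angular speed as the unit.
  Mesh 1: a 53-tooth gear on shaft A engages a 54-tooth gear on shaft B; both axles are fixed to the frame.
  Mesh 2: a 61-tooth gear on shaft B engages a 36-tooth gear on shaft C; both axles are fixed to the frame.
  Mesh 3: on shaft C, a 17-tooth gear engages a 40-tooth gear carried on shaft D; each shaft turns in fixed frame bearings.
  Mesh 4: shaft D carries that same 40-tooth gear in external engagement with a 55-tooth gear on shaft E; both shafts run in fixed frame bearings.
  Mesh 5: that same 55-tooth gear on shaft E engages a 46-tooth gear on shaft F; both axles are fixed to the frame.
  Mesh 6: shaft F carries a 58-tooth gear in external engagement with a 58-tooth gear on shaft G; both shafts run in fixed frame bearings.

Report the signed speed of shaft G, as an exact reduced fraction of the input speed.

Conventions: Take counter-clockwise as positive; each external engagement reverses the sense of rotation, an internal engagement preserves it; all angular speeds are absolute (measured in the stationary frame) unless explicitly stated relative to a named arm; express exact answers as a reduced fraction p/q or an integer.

6-mesh fixed-axis compound train (all bearings frame-fixed)
mesh 1 [53T→54T]: |ω|/ω_in = 1×53/54 = 53/54, sense flips to −
mesh 2 [61T→36T]: |ω|/ω_in = (53/54)×61/36 = 3233/1944, sense flips to +
mesh 3 [17T→40T]: |ω|/ω_in = (3233/1944)×17/40 = 54961/77760, sense flips to −
mesh 4 [40T→55T]: |ω|/ω_in = (54961/77760)×40/55 = 54961/106920, sense flips to +
mesh 5 [55T→46T]: |ω|/ω_in = (54961/106920)×55/46 = 54961/89424, sense flips to −
mesh 6 [58T→58T]: |ω|/ω_in = (54961/89424)×58/58 = 54961/89424, sense flips to +
signed output speed (× input speed) = 54961/89424

54961/89424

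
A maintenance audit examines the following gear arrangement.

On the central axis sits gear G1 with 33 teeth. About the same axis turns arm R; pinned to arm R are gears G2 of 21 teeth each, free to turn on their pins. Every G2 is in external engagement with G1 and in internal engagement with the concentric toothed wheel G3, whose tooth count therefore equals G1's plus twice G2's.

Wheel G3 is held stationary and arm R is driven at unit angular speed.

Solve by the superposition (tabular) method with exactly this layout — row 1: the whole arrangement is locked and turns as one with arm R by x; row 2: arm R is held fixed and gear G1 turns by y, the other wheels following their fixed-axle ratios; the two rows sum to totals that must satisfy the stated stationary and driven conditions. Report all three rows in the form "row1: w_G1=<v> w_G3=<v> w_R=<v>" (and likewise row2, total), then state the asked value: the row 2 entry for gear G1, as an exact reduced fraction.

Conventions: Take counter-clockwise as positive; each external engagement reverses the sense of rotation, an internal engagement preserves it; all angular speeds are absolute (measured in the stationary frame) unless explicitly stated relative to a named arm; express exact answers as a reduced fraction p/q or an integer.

class = planetary set [G3 = 33+2·21 = 75; Willis about the carrier]
row 1 (train locked, turned with arm): all members turn x
row 2 — arm fixed, fixed-axis ratios: sun y, ring −(33/75)·y, arm 0
boundary: total ω_ring = x − (33/75)·y = 0 and total ω_arm = x = 1  ⇒  y = 25/11, x = 1
row 2 ring = −(33/75)·25/11 = -1
totals (row 1 + row 2): sun 1 + 25/11 = 36/11, ring 1 + (-1) = 0, arm 1 + 0 = 1
asked cell (row2, sun) = 25/11

row1: w_G1=1 w_G3=1 w_R=1
row2: w_G1=25/11 w_G3=-1 w_R=0
total: w_G1=36/11 w_G3=0 w_R=1
asked value: 25/11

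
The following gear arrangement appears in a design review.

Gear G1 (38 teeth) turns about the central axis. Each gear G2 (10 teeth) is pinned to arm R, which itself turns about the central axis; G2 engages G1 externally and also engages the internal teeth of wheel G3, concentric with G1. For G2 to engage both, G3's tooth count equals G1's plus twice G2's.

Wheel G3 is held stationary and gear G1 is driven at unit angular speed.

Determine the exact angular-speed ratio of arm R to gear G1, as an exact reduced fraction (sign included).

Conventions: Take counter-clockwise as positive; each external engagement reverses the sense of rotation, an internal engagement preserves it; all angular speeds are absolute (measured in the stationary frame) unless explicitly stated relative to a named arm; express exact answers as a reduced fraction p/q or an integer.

planetary set (38T centre, 10T on arm, 58T internal) — Willis relation
ring teeth: 38 + 2·10 = 58
38(ω_sun−ω_arm) = −58(ω_ring−ω_arm),  ω_ring = 0, ω_sun = 1
38(1−ω_arm) = −58(0−ω_arm)  ⇒  96·ω_arm = 38  ⇒  ω_arm = 19/48
ω_out/ω_in = 19/48

19/48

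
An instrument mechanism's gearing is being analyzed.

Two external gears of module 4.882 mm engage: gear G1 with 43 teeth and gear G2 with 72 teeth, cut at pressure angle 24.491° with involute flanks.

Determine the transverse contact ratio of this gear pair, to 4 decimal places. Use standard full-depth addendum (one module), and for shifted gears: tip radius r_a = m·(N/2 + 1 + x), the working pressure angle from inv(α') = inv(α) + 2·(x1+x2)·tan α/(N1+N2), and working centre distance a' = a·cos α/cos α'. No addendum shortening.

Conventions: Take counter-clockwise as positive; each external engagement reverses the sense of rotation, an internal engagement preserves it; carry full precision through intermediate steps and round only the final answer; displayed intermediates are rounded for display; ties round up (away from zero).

1.5636

single-mesh involute tooth geometry (43T engaging 72T at module 4.882)
base radii: r_b1 = 95.519101, r_b2 = 159.938960
tip radii: r_a1 = 109.845000, r_a2 = 180.634000
no profile shift: α' = α, a' = a
action lengths: √(r_a1²−r_b1²) = 54.240440, √(r_a2²−r_b2²) = 83.953386
base pitch p_b = π·m·cos α = 13.957307
CR = (54.240440 + 83.953386 − 280.715000·sin 24.49100°)/13.957307 = 1.563578
contact ratio ≈ 1.5636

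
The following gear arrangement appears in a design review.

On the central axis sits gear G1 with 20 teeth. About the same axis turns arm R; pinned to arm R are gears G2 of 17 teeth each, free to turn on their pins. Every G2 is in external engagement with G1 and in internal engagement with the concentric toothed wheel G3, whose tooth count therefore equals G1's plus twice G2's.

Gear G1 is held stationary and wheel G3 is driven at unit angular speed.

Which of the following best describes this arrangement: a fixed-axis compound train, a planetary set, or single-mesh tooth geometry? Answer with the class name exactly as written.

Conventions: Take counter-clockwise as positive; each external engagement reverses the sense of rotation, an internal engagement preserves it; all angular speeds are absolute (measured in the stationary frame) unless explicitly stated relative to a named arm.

planetary set

recognized (axles ride arm R): planetary set, 20/17/54 teeth
classification: planetary set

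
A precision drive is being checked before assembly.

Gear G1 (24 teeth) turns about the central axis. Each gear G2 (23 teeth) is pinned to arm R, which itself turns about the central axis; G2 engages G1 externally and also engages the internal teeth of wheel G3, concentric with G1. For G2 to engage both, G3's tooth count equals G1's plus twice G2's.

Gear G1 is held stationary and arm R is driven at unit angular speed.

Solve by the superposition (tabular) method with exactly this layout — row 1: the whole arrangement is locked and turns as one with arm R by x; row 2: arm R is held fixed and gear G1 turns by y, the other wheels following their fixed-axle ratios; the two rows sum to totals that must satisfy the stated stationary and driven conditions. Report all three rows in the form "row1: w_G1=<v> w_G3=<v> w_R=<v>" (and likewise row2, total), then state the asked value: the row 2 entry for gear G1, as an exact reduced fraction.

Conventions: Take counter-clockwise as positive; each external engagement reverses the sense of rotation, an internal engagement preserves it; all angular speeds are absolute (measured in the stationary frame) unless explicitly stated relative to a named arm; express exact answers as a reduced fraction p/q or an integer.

topology: planetary set — G1 24T / G2 23T / G3 70T, arm = carrier (Willis)
row 1 (train locked, turned with arm): all members turn x
row 2: sun turns y, ring = −(24/70)·y, arm 0
boundary: total ω_sun = x + y = 0 and total ω_arm = x = 1  ⇒  y = -1, x = 1
row 2 ring = −(24/70)·(-1) = 12/35
totals (row 1 + row 2): sun 1 + (-1) = 0, ring 1 + 12/35 = 47/35, arm 1 + 0 = 1
asked cell (row2, sun) = -1

row1: w_G1=1 w_G3=1 w_R=1
row2: w_G1=-1 w_G3=12/35 w_R=0
total: w_G1=0 w_G3=47/35 w_R=1
asked value: -1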